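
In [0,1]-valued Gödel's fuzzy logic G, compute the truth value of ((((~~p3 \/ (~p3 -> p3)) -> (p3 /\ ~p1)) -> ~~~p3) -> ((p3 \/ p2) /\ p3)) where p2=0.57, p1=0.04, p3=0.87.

~p3: Gödel ¬ of 0.87 = 0 (operand ≠ 0)
~~p3: Gödel ¬ of 0 = 1 (operand is 0)
~p3: Gödel ¬ of 0.87 = 0 (operand ≠ 0)
(~p3 -> p3): 0 ≤ 0.87, so result = 1
(~~p3 \/ (~p3 -> p3)) = max(1, 1) = 1
~p1: Gödel ¬ of 0.04 = 0 (operand ≠ 0)
(p3 /\ ~p1) = min(0.87, 0) = 0
((~~p3 \/ (~p3 -> p3)) -> (p3 /\ ~p1)): 1 > 0, so result = 0
~p3: Gödel ¬ of 0.87 = 0 (operand ≠ 0)
~~p3: Gödel ¬ of 0 = 1 (operand is 0)
~~~p3: Gödel ¬ of 1 = 0 (operand ≠ 0)
(((~~p3 \/ (~p3 -> p3)) -> (p3 /\ ~p1)) -> ~~~p3): 0 ≤ 0, so result = 1
(p3 \/ p2) = max(0.87, 0.57) = 0.87
((p3 \/ p2) /\ p3) = min(0.87, 0.87) = 0.87
((((~~p3 \/ (~p3 -> p3)) -> (p3 /\ ~p1)) -> ~~~p3) -> ((p3 \/ p2) /\ p3)): 1 > 0.87, so result = 0.87

0.87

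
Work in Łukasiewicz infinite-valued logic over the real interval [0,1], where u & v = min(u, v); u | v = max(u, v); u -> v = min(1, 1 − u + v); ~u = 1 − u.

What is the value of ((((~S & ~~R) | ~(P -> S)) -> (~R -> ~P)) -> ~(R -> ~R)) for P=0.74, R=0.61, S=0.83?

~S: Łukasiewicz ¬ gives 1 − 0.83 = 0.17
~R: Łukasiewicz ¬ gives 1 − 0.61 = 0.39
~~R: Łukasiewicz ¬ gives 1 − 0.39 = 0.61
(~S & ~~R) = min(0.17, 0.61) = 0.17
(P -> S): min(1, 1 − 0.74 + 0.83) = 1
~(P -> S): Łukasiewicz ¬ gives 1 − 1 = 0
((~S & ~~R) | ~(P -> S)) = max(0.17, 0) = 0.17
~R: Łukasiewicz ¬ gives 1 − 0.61 = 0.39
~P: Łukasiewicz ¬ gives 1 − 0.74 = 0.26
(~R -> ~P): min(1, 1 − 0.39 + 0.26) = 0.87
(((~S & ~~R) | ~(P -> S)) -> (~R -> ~P)): min(1, 1 − 0.17 + 0.87) = 1
~R: Łukasiewicz ¬ gives 1 − 0.61 = 0.39
(R -> ~R): min(1, 1 − 0.61 + 0.39) = 0.78
~(R -> ~R): Łukasiewicz ¬ gives 1 − 0.78 = 0.22
((((~S & ~~R) | ~(P -> S)) -> (~R -> ~P)) -> ~(R -> ~R)): min(1, 1 − 1 + 0.22) = 0.22

0.22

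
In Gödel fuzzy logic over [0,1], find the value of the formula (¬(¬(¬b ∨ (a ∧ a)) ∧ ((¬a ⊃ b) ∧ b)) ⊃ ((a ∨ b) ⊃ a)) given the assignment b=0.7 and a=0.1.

¬b: Gödel ¬ of 0.7 = 0 (operand ≠ 0)
(a ∧ a) = min(0.1, 0.1) = 0.1
(¬b ∨ (a ∧ a)) = max(0, 0.1) = 0.1
¬(¬b ∨ (a ∧ a)): Gödel ¬ of 0.1 = 0 (operand ≠ 0)
¬a: Gödel ¬ of 0.1 = 0 (operand ≠ 0)
(¬a ⊃ b): 0 ≤ 0.7, so result = 1
((¬a ⊃ b) ∧ b) = min(1, 0.7) = 0.7
(¬(¬b ∨ (a ∧ a)) ∧ ((¬a ⊃ b) ∧ b)) = min(0, 0.7) = 0
¬(¬(¬b ∨ (a ∧ a)) ∧ ((¬a ⊃ b) ∧ b)): Gödel ¬ of 0 = 1 (operand is 0)
(a ∨ b) = max(0.1, 0.7) = 0.7
((a ∨ b) ⊃ a): 0.7 > 0.1, so result = 0.1
(¬(¬(¬b ∨ (a ∧ a)) ∧ ((¬a ⊃ b) ∧ b)) ⊃ ((a ∨ b) ⊃ a)): 1 > 0.1, so result = 0.1

0.10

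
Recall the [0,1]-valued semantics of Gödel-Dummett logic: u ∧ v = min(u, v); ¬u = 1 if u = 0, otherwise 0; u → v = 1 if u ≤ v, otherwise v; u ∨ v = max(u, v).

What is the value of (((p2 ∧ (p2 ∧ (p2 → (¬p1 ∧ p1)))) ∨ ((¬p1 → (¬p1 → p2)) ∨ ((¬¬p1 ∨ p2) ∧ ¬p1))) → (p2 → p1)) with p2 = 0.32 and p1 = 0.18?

¬p1: Gödel ¬ of 0.18 = 0 (operand ≠ 0)
(¬p1 ∧ p1) = min(0, 0.18) = 0
(p2 → (¬p1 ∧ p1)): 0.32 > 0, so result = 0
(p2 ∧ (p2 → (¬p1 ∧ p1))) = min(0.32, 0) = 0
(p2 ∧ (p2 ∧ (p2 → (¬p1 ∧ p1)))) = min(0.32, 0) = 0
¬p1: Gödel ¬ of 0.18 = 0 (operand ≠ 0)
¬p1: Gödel ¬ of 0.18 = 0 (operand ≠ 0)
(¬p1 → p2): 0 ≤ 0.32, so result = 1
(¬p1 → (¬p1 → p2)): 0 ≤ 1, so result = 1
¬p1: Gödel ¬ of 0.18 = 0 (operand ≠ 0)
¬¬p1: Gödel ¬ of 0 = 1 (operand is 0)
(¬¬p1 ∨ p2) = max(1, 0.32) = 1
¬p1: Gödel ¬ of 0.18 = 0 (operand ≠ 0)
((¬¬p1 ∨ p2) ∧ ¬p1) = min(1, 0) = 0
((¬p1 → (¬p1 → p2)) ∨ ((¬¬p1 ∨ p2) ∧ ¬p1)) = max(1, 0) = 1
((p2 ∧ (p2 ∧ (p2 → (¬p1 ∧ p1)))) ∨ ((¬p1 → (¬p1 → p2)) ∨ ((¬¬p1 ∨ p2) ∧ ¬p1))) = max(0, 1) = 1
(p2 → p1): 0.32 > 0.18, so result = 0.18
(((p2 ∧ (p2 ∧ (p2 → (¬p1 ∧ p1)))) ∨ ((¬p1 → (¬p1 → p2)) ∨ ((¬¬p1 ∨ p2) ∧ ¬p1))) → (p2 → p1)): 1 > 0.18, so result = 0.18

0.18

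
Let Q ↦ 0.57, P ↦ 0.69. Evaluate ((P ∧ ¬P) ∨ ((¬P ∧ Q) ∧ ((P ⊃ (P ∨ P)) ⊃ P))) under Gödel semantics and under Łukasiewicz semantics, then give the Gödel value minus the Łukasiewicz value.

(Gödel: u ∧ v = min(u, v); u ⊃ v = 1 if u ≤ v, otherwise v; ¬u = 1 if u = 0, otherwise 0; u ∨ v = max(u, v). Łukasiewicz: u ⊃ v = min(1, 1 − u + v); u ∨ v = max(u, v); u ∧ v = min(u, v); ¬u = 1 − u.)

Gödel evaluation:
  ¬P: Gödel ¬ of 0.69 = 0 (operand ≠ 0)
  (P ∧ ¬P) = min(0.69, 0) = 0
  ¬P: Gödel ¬ of 0.69 = 0 (operand ≠ 0)
  (¬P ∧ Q) = min(0, 0.57) = 0
  (P ∨ P) = max(0.69, 0.69) = 0.69
  (P ⊃ (P ∨ P)): 0.69 ≤ 0.69, so result = 1
  ((P ⊃ (P ∨ P)) ⊃ P): 1 > 0.69, so result = 0.69
  ((¬P ∧ Q) ∧ ((P ⊃ (P ∨ P)) ⊃ P)) = min(0, 0.69) = 0
  ((P ∧ ¬P) ∨ ((¬P ∧ Q) ∧ ((P ⊃ (P ∨ P)) ⊃ P))) = max(0, 0) = 0
  Gödel value = 0
Łukasiewicz evaluation:
  ¬P: Łukasiewicz ¬ gives 1 − 0.69 = 0.31
  (P ∧ ¬P) = min(0.69, 0.31) = 0.31
  ¬P: Łukasiewicz ¬ gives 1 − 0.69 = 0.31
  (¬P ∧ Q) = min(0.31, 0.57) = 0.31
  (P ∨ P) = max(0.69, 0.69) = 0.69
  (P ⊃ (P ∨ P)): min(1, 1 − 0.69 + 0.69) = 1
  ((P ⊃ (P ∨ P)) ⊃ P): min(1, 1 − 1 + 0.69) = 0.69
  ((¬P ∧ Q) ∧ ((P ⊃ (P ∨ P)) ⊃ P)) = min(0.31, 0.69) = 0.31
  ((P ∧ ¬P) ∨ ((¬P ∧ Q) ∧ ((P ⊃ (P ∨ P)) ⊃ P))) = max(0.31, 0.31) = 0.31
  Łukasiewicz value = 0.31
Difference: 0 − 0.31 = -0.31

-0.31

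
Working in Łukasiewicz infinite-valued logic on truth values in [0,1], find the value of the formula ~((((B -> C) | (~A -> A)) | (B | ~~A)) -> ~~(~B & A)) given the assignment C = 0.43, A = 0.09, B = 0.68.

(B -> C): min(1, 1 − 0.68 + 0.43) = 0.75
~A: Łukasiewicz ¬ gives 1 − 0.09 = 0.91
(~A -> A): min(1, 1 − 0.91 + 0.09) = 0.18
((B -> C) | (~A -> A)) = max(0.75, 0.18) = 0.75
~A: Łukasiewicz ¬ gives 1 − 0.09 = 0.91
~~A: Łukasiewicz ¬ gives 1 − 0.91 = 0.09
(B | ~~A) = max(0.68, 0.09) = 0.68
(((B -> C) | (~A -> A)) | (B | ~~A)) = max(0.75, 0.68) = 0.75
~B: Łukasiewicz ¬ gives 1 − 0.68 = 0.32
(~B & A) = min(0.32, 0.09) = 0.09
~(~B & A): Łukasiewicz ¬ gives 1 − 0.09 = 0.91
~~(~B & A): Łukasiewicz ¬ gives 1 − 0.91 = 0.09
((((B -> C) | (~A -> A)) | (B | ~~A)) -> ~~(~B & A)): min(1, 1 − 0.75 + 0.09) = 0.34
~((((B -> C) | (~A -> A)) | (B | ~~A)) -> ~~(~B & A)): Łukasiewicz ¬ gives 1 − 0.34 = 0.66

0.66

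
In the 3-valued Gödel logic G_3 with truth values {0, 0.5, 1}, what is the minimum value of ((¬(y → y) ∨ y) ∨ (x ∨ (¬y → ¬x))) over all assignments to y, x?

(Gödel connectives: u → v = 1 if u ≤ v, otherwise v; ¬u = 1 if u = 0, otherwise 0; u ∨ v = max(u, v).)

The minimum is attained at y = 0, x = 0.5:
  (y → y): 0 ≤ 0, so result = 1
  ¬(y → y): Gödel ¬ of 1 = 0 (operand ≠ 0)
  (¬(y → y) ∨ y) = max(0, 0) = 0
  ¬y: Gödel ¬ of 0 = 1 (operand is 0)
  ¬x: Gödel ¬ of 0.5 = 0 (operand ≠ 0)
  (¬y → ¬x): 1 > 0, so result = 0
  (x ∨ (¬y → ¬x)) = max(0.5, 0) = 0.5
  ((¬(y → y) ∨ y) ∨ (x ∨ (¬y → ¬x))) = max(0, 0.5) = 0.5
Checking all 9 assignments confirms none give a value below 0.50.

0.50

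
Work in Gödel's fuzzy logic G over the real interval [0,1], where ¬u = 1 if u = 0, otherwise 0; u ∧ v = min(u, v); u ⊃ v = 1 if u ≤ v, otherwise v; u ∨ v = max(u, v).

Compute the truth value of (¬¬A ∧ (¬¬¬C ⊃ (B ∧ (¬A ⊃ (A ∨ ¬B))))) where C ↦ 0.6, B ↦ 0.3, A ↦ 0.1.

¬A: Gödel ¬ of 0.1 = 0 (operand ≠ 0)
¬¬A: Gödel ¬ of 0 = 1 (operand is 0)
¬C: Gödel ¬ of 0.6 = 0 (operand ≠ 0)
¬¬C: Gödel ¬ of 0 = 1 (operand is 0)
¬¬¬C: Gödel ¬ of 1 = 0 (operand ≠ 0)
¬A: Gödel ¬ of 0.1 = 0 (operand ≠ 0)
¬B: Gödel ¬ of 0.3 = 0 (operand ≠ 0)
(A ∨ ¬B) = max(0.1, 0) = 0.1
(¬A ⊃ (A ∨ ¬B)): 0 ≤ 0.1, so result = 1
(B ∧ (¬A ⊃ (A ∨ ¬B))) = min(0.3, 1) = 0.3
(¬¬¬C ⊃ (B ∧ (¬A ⊃ (A ∨ ¬B)))): 0 ≤ 0.3, so result = 1
(¬¬A ∧ (¬¬¬C ⊃ (B ∧ (¬A ⊃ (A ∨ ¬B))))) = min(1, 1) = 1

1.00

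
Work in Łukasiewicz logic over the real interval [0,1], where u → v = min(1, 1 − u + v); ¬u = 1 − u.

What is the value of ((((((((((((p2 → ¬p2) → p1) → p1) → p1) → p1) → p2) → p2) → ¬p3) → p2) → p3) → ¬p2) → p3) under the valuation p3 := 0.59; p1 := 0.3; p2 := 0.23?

0.59

¬p2: Łukasiewicz ¬ gives 1 − 0.23 = 0.77
(p2 → ¬p2): min(1, 1 − 0.23 + 0.77) = 1
((p2 → ¬p2) → p1): min(1, 1 − 1 + 0.3) = 0.3
(((p2 → ¬p2) → p1) → p1): min(1, 1 − 0.3 + 0.3) = 1
((((p2 → ¬p2) → p1) → p1) → p1): min(1, 1 − 1 + 0.3) = 0.3
(((((p2 → ¬p2) → p1) → p1) → p1) → p1): min(1, 1 − 0.3 + 0.3) = 1
((((((p2 → ¬p2) → p1) → p1) → p1) → p1) → p2): min(1, 1 − 1 + 0.23) = 0.23
(((((((p2 → ¬p2) → p1) → p1) → p1) → p1) → p2) → p2): min(1, 1 − 0.23 + 0.23) = 1
¬p3: Łukasiewicz ¬ gives 1 − 0.59 = 0.41
((((((((p2 → ¬p2) → p1) → p1) → p1) → p1) → p2) → p2) → ¬p3): min(1, 1 − 1 + 0.41) = 0.41
(((((((((p2 → ¬p2) → p1) → p1) → p1) → p1) → p2) → p2) → ¬p3) → p2): min(1, 1 − 0.41 + 0.23) = 0.82
((((((((((p2 → ¬p2) → p1) → p1) → p1) → p1) → p2) → p2) → ¬p3) → p2) → p3): min(1, 1 − 0.82 + 0.59) = 0.77
¬p2: Łukasiewicz ¬ gives 1 − 0.23 = 0.77
(((((((((((p2 → ¬p2) → p1) → p1) → p1) → p1) → p2) → p2) → ¬p3) → p2) → p3) → ¬p2): min(1, 1 − 0.77 + 0.77) = 1
((((((((((((p2 → ¬p2) → p1) → p1) → p1) → p1) → p2) → p2) → ¬p3) → p2) → p3) → ¬p2) → p3): min(1, 1 − 1 + 0.59) = 0.59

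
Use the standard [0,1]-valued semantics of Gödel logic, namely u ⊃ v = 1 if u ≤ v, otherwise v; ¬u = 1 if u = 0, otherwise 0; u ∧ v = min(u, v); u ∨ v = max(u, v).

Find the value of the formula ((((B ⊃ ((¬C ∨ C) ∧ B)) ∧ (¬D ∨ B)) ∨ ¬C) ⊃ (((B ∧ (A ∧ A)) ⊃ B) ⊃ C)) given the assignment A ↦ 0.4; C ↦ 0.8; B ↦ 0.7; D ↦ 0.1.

1.00

¬C: Gödel ¬ of 0.8 = 0 (operand ≠ 0)
(¬C ∨ C) = max(0, 0.8) = 0.8
((¬C ∨ C) ∧ B) = min(0.8, 0.7) = 0.7
(B ⊃ ((¬C ∨ C) ∧ B)): 0.7 ≤ 0.7, so result = 1
¬D: Gödel ¬ of 0.1 = 0 (operand ≠ 0)
(¬D ∨ B) = max(0, 0.7) = 0.7
((B ⊃ ((¬C ∨ C) ∧ B)) ∧ (¬D ∨ B)) = min(1, 0.7) = 0.7
¬C: Gödel ¬ of 0.8 = 0 (operand ≠ 0)
(((B ⊃ ((¬C ∨ C) ∧ B)) ∧ (¬D ∨ B)) ∨ ¬C) = max(0.7, 0) = 0.7
(A ∧ A) = min(0.4, 0.4) = 0.4
(B ∧ (A ∧ A)) = min(0.7, 0.4) = 0.4
((B ∧ (A ∧ A)) ⊃ B): 0.4 ≤ 0.7, so result = 1
(((B ∧ (A ∧ A)) ⊃ B) ⊃ C): 1 > 0.8, so result = 0.8
((((B ⊃ ((¬C ∨ C) ∧ B)) ∧ (¬D ∨ B)) ∨ ¬C) ⊃ (((B ∧ (A ∧ A)) ⊃ B) ⊃ C)): 0.7 ≤ 0.8, so result = 1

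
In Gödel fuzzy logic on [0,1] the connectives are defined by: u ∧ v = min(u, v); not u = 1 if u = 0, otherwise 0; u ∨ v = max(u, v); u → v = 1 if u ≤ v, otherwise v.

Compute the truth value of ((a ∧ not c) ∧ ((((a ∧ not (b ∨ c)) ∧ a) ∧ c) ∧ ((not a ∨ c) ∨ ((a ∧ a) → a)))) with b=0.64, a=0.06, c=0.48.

0.00

not c: Gödel ¬ of 0.48 = 0 (operand ≠ 0)
(a ∧ not c) = min(0.06, 0) = 0
(b ∨ c) = max(0.64, 0.48) = 0.64
not (b ∨ c): Gödel ¬ of 0.64 = 0 (operand ≠ 0)
(a ∧ not (b ∨ c)) = min(0.06, 0) = 0
((a ∧ not (b ∨ c)) ∧ a) = min(0, 0.06) = 0
(((a ∧ not (b ∨ c)) ∧ a) ∧ c) = min(0, 0.48) = 0
not a: Gödel ¬ of 0.06 = 0 (operand ≠ 0)
(not a ∨ c) = max(0, 0.48) = 0.48
(a ∧ a) = min(0.06, 0.06) = 0.06
((a ∧ a) → a): 0.06 ≤ 0.06, so result = 1
((not a ∨ c) ∨ ((a ∧ a) → a)) = max(0.48, 1) = 1
((((a ∧ not (b ∨ c)) ∧ a) ∧ c) ∧ ((not a ∨ c) ∨ ((a ∧ a) → a))) = min(0, 1) = 0
((a ∧ not c) ∧ ((((a ∧ not (b ∨ c)) ∧ a) ∧ c) ∧ ((not a ∨ c) ∨ ((a ∧ a) → a)))) = min(0, 0) = 0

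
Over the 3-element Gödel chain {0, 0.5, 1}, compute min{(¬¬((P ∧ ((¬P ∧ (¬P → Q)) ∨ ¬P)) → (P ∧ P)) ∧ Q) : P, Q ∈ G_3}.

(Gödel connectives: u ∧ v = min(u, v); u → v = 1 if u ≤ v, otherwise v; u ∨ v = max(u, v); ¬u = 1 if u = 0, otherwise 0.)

0.00

The minimum is attained at P = 0, Q = 0:
  ¬P: Gödel ¬ of 0 = 1 (operand is 0)
  ¬P: Gödel ¬ of 0 = 1 (operand is 0)
  (¬P → Q): 1 > 0, so result = 0
  (¬P ∧ (¬P → Q)) = min(1, 0) = 0
  ¬P: Gödel ¬ of 0 = 1 (operand is 0)
  ((¬P ∧ (¬P → Q)) ∨ ¬P) = max(0, 1) = 1
  (P ∧ ((¬P ∧ (¬P → Q)) ∨ ¬P)) = min(0, 1) = 0
  (P ∧ P) = min(0, 0) = 0
  ((P ∧ ((¬P ∧ (¬P → Q)) ∨ ¬P)) → (P ∧ P)): 0 ≤ 0, so result = 1
  ¬((P ∧ ((¬P ∧ (¬P → Q)) ∨ ¬P)) → (P ∧ P)): Gödel ¬ of 1 = 0 (operand ≠ 0)
  ¬¬((P ∧ ((¬P ∧ (¬P → Q)) ∨ ¬P)) → (P ∧ P)): Gödel ¬ of 0 = 1 (operand is 0)
  (¬¬((P ∧ ((¬P ∧ (¬P → Q)) ∨ ¬P)) → (P ∧ P)) ∧ Q) = min(1, 0) = 0
Checking all 9 assignments confirms none give a value below 0.00.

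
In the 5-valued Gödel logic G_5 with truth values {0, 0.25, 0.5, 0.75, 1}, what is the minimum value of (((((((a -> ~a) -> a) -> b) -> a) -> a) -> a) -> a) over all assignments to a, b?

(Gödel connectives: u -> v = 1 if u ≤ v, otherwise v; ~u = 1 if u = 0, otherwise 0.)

0.25

The minimum is attained at a = 0.25, b = 0:
  ~a: Gödel ¬ of 0.25 = 0 (operand ≠ 0)
  (a -> ~a): 0.25 > 0, so result = 0
  ((a -> ~a) -> a): 0 ≤ 0.25, so result = 1
  (((a -> ~a) -> a) -> b): 1 > 0, so result = 0
  ((((a -> ~a) -> a) -> b) -> a): 0 ≤ 0.25, so result = 1
  (((((a -> ~a) -> a) -> b) -> a) -> a): 1 > 0.25, so result = 0.25
  ((((((a -> ~a) -> a) -> b) -> a) -> a) -> a): 0.25 ≤ 0.25, so result = 1
  (((((((a -> ~a) -> a) -> b) -> a) -> a) -> a) -> a): 1 > 0.25, so result = 0.25
Checking all 25 assignments confirms none give a value below 0.25.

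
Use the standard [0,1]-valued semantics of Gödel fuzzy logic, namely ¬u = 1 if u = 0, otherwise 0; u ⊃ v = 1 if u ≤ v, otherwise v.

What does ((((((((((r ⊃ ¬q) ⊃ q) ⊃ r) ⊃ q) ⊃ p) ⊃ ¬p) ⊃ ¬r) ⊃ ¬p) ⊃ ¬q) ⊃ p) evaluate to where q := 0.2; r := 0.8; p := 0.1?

0.10

¬q: Gödel ¬ of 0.2 = 0 (operand ≠ 0)
(r ⊃ ¬q): 0.8 > 0, so result = 0
((r ⊃ ¬q) ⊃ q): 0 ≤ 0.2, so result = 1
(((r ⊃ ¬q) ⊃ q) ⊃ r): 1 > 0.8, so result = 0.8
((((r ⊃ ¬q) ⊃ q) ⊃ r) ⊃ q): 0.8 > 0.2, so result = 0.2
(((((r ⊃ ¬q) ⊃ q) ⊃ r) ⊃ q) ⊃ p): 0.2 > 0.1, so result = 0.1
¬p: Gödel ¬ of 0.1 = 0 (operand ≠ 0)
((((((r ⊃ ¬q) ⊃ q) ⊃ r) ⊃ q) ⊃ p) ⊃ ¬p): 0.1 > 0, so result = 0
¬r: Gödel ¬ of 0.8 = 0 (operand ≠ 0)
(((((((r ⊃ ¬q) ⊃ q) ⊃ r) ⊃ q) ⊃ p) ⊃ ¬p) ⊃ ¬r): 0 ≤ 0, so result = 1
¬p: Gödel ¬ of 0.1 = 0 (operand ≠ 0)
((((((((r ⊃ ¬q) ⊃ q) ⊃ r) ⊃ q) ⊃ p) ⊃ ¬p) ⊃ ¬r) ⊃ ¬p): 1 > 0, so result = 0
¬q: Gödel ¬ of 0.2 = 0 (operand ≠ 0)
(((((((((r ⊃ ¬q) ⊃ q) ⊃ r) ⊃ q) ⊃ p) ⊃ ¬p) ⊃ ¬r) ⊃ ¬p) ⊃ ¬q): 0 ≤ 0, so result = 1
((((((((((r ⊃ ¬q) ⊃ q) ⊃ r) ⊃ q) ⊃ p) ⊃ ¬p) ⊃ ¬r) ⊃ ¬p) ⊃ ¬q) ⊃ p): 1 > 0.1, so result = 0.1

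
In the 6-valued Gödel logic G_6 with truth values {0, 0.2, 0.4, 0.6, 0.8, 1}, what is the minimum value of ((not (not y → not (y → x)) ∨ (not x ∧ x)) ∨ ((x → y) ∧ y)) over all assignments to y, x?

The minimum is attained at y = 0.2, x = 0:
  not y: Gödel ¬ of 0.2 = 0 (operand ≠ 0)
  (y → x): 0.2 > 0, so result = 0
  not (y → x): Gödel ¬ of 0 = 1 (operand is 0)
  (not y → not (y → x)): 0 ≤ 1, so result = 1
  not (not y → not (y → x)): Gödel ¬ of 1 = 0 (operand ≠ 0)
  not x: Gödel ¬ of 0 = 1 (operand is 0)
  (not x ∧ x) = min(1, 0) = 0
  (not (not y → not (y → x)) ∨ (not x ∧ x)) = max(0, 0) = 0
  (x → y): 0 ≤ 0.2, so result = 1
  ((x → y) ∧ y) = min(1, 0.2) = 0.2
  ((not (not y → not (y → x)) ∨ (not x ∧ x)) ∨ ((x → y) ∧ y)) = max(0, 0.2) = 0.2
Checking all 36 assignments confirms none give a value below 0.20.

0.20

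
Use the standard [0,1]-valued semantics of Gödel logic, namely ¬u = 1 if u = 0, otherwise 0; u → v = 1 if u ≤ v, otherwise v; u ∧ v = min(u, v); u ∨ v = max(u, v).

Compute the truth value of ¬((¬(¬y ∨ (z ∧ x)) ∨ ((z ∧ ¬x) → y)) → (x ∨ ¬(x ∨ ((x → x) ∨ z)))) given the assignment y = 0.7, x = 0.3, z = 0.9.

¬y: Gödel ¬ of 0.7 = 0 (operand ≠ 0)
(z ∧ x) = min(0.9, 0.3) = 0.3
(¬y ∨ (z ∧ x)) = max(0, 0.3) = 0.3
¬(¬y ∨ (z ∧ x)): Gödel ¬ of 0.3 = 0 (operand ≠ 0)
¬x: Gödel ¬ of 0.3 = 0 (operand ≠ 0)
(z ∧ ¬x) = min(0.9, 0) = 0
((z ∧ ¬x) → y): 0 ≤ 0.7, so result = 1
(¬(¬y ∨ (z ∧ x)) ∨ ((z ∧ ¬x) → y)) = max(0, 1) = 1
(x → x): 0.3 ≤ 0.3, so result = 1
((x → x) ∨ z) = max(1, 0.9) = 1
(x ∨ ((x → x) ∨ z)) = max(0.3, 1) = 1
¬(x ∨ ((x → x) ∨ z)): Gödel ¬ of 1 = 0 (operand ≠ 0)
(x ∨ ¬(x ∨ ((x → x) ∨ z))) = max(0.3, 0) = 0.3
((¬(¬y ∨ (z ∧ x)) ∨ ((z ∧ ¬x) → y)) → (x ∨ ¬(x ∨ ((x → x) ∨ z)))): 1 > 0.3, so result = 0.3
¬((¬(¬y ∨ (z ∧ x)) ∨ ((z ∧ ¬x) → y)) → (x ∨ ¬(x ∨ ((x → x) ∨ z)))): Gödel ¬ of 0.3 = 0 (operand ≠ 0)

0.00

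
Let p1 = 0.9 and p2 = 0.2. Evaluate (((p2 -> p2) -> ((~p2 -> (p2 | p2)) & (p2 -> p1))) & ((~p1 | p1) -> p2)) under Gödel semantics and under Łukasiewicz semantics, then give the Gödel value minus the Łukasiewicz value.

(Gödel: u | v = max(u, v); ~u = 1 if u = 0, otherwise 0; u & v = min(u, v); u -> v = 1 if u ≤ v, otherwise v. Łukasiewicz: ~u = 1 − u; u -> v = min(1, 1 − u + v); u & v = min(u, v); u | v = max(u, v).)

Gödel evaluation:
  (p2 -> p2): 0.2 ≤ 0.2, so result = 1
  ~p2: Gödel ¬ of 0.2 = 0 (operand ≠ 0)
  (p2 | p2) = max(0.2, 0.2) = 0.2
  (~p2 -> (p2 | p2)): 0 ≤ 0.2, so result = 1
  (p2 -> p1): 0.2 ≤ 0.9, so result = 1
  ((~p2 -> (p2 | p2)) & (p2 -> p1)) = min(1, 1) = 1
  ((p2 -> p2) -> ((~p2 -> (p2 | p2)) & (p2 -> p1))): 1 ≤ 1, so result = 1
  ~p1: Gödel ¬ of 0.9 = 0 (operand ≠ 0)
  (~p1 | p1) = max(0, 0.9) = 0.9
  ((~p1 | p1) -> p2): 0.9 > 0.2, so result = 0.2
  (((p2 -> p2) -> ((~p2 -> (p2 | p2)) & (p2 -> p1))) & ((~p1 | p1) -> p2)) = min(1, 0.2) = 0.2
  Gödel value = 0.2
Łukasiewicz evaluation:
  (p2 -> p2): min(1, 1 − 0.2 + 0.2) = 1
  ~p2: Łukasiewicz ¬ gives 1 − 0.2 = 0.8
  (p2 | p2) = max(0.2, 0.2) = 0.2
  (~p2 -> (p2 | p2)): min(1, 1 − 0.8 + 0.2) = 0.4
  (p2 -> p1): min(1, 1 − 0.2 + 0.9) = 1
  ((~p2 -> (p2 | p2)) & (p2 -> p1)) = min(0.4, 1) = 0.4
  ((p2 -> p2) -> ((~p2 -> (p2 | p2)) & (p2 -> p1))): min(1, 1 − 1 + 0.4) = 0.4
  ~p1: Łukasiewicz ¬ gives 1 − 0.9 = 0.1
  (~p1 | p1) = max(0.1, 0.9) = 0.9
  ((~p1 | p1) -> p2): min(1, 1 − 0.9 + 0.2) = 0.3
  (((p2 -> p2) -> ((~p2 -> (p2 | p2)) & (p2 -> p1))) & ((~p1 | p1) -> p2)) = min(0.4, 0.3) = 0.3
  Łukasiewicz value = 0.3
Difference: 0.2 − 0.3 = -0.10

-0.10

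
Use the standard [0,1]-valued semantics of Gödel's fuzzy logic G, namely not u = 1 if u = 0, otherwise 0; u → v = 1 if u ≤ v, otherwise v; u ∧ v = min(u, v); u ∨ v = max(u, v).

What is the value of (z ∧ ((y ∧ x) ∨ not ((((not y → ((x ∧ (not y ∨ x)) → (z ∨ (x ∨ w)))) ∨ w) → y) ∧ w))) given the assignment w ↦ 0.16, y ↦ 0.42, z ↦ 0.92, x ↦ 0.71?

(y ∧ x) = min(0.42, 0.71) = 0.42
not y: Gödel ¬ of 0.42 = 0 (operand ≠ 0)
not y: Gödel ¬ of 0.42 = 0 (operand ≠ 0)
(not y ∨ x) = max(0, 0.71) = 0.71
(x ∧ (not y ∨ x)) = min(0.71, 0.71) = 0.71
(x ∨ w) = max(0.71, 0.16) = 0.71
(z ∨ (x ∨ w)) = max(0.92, 0.71) = 0.92
((x ∧ (not y ∨ x)) → (z ∨ (x ∨ w))): 0.71 ≤ 0.92, so result = 1
(not y → ((x ∧ (not y ∨ x)) → (z ∨ (x ∨ w)))): 0 ≤ 1, so result = 1
((not y → ((x ∧ (not y ∨ x)) → (z ∨ (x ∨ w)))) ∨ w) = max(1, 0.16) = 1
(((not y → ((x ∧ (not y ∨ x)) → (z ∨ (x ∨ w)))) ∨ w) → y): 1 > 0.42, so result = 0.42
((((not y → ((x ∧ (not y ∨ x)) → (z ∨ (x ∨ w)))) ∨ w) → y) ∧ w) = min(0.42, 0.16) = 0.16
not ((((not y → ((x ∧ (not y ∨ x)) → (z ∨ (x ∨ w)))) ∨ w) → y) ∧ w): Gödel ¬ of 0.16 = 0 (operand ≠ 0)
((y ∧ x) ∨ not ((((not y → ((x ∧ (not y ∨ x)) → (z ∨ (x ∨ w)))) ∨ w) → y) ∧ w)) = max(0.42, 0) = 0.42
(z ∧ ((y ∧ x) ∨ not ((((not y → ((x ∧ (not y ∨ x)) → (z ∨ (x ∨ w)))) ∨ w) → y) ∧ w))) = min(0.92, 0.42) = 0.42

0.42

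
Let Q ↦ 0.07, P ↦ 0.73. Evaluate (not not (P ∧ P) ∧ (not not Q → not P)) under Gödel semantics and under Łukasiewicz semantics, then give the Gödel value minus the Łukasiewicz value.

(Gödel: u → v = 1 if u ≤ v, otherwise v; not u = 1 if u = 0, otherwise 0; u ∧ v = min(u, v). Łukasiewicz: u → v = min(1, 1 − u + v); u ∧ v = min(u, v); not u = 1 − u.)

-0.73

Gödel evaluation:
  (P ∧ P) = min(0.73, 0.73) = 0.73
  not (P ∧ P): Gödel ¬ of 0.73 = 0 (operand ≠ 0)
  not not (P ∧ P): Gödel ¬ of 0 = 1 (operand is 0)
  not Q: Gödel ¬ of 0.07 = 0 (operand ≠ 0)
  not not Q: Gödel ¬ of 0 = 1 (operand is 0)
  not P: Gödel ¬ of 0.73 = 0 (operand ≠ 0)
  (not not Q → not P): 1 > 0, so result = 0
  (not not (P ∧ P) ∧ (not not Q → not P)) = min(1, 0) = 0
  Gödel value = 0
Łukasiewicz evaluation:
  (P ∧ P) = min(0.73, 0.73) = 0.73
  not (P ∧ P): Łukasiewicz ¬ gives 1 − 0.73 = 0.27
  not not (P ∧ P): Łukasiewicz ¬ gives 1 − 0.27 = 0.73
  not Q: Łukasiewicz ¬ gives 1 − 0.07 = 0.93
  not not Q: Łukasiewicz ¬ gives 1 − 0.93 = 0.07
  not P: Łukasiewicz ¬ gives 1 − 0.73 = 0.27
  (not not Q → not P): min(1, 1 − 0.07 + 0.27) = 1
  (not not (P ∧ P) ∧ (not not Q → not P)) = min(0.73, 1) = 0.73
  Łukasiewicz value = 0.73
Difference: 0 − 0.73 = -0.73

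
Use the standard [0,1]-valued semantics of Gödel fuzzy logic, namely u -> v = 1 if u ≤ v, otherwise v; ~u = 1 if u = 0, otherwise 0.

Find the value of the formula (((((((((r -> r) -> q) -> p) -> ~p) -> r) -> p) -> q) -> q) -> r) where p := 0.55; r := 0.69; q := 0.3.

0.69

(r -> r): 0.69 ≤ 0.69, so result = 1
((r -> r) -> q): 1 > 0.3, so result = 0.3
(((r -> r) -> q) -> p): 0.3 ≤ 0.55, so result = 1
~p: Gödel ¬ of 0.55 = 0 (operand ≠ 0)
((((r -> r) -> q) -> p) -> ~p): 1 > 0, so result = 0
(((((r -> r) -> q) -> p) -> ~p) -> r): 0 ≤ 0.69, so result = 1
((((((r -> r) -> q) -> p) -> ~p) -> r) -> p): 1 > 0.55, so result = 0.55
(((((((r -> r) -> q) -> p) -> ~p) -> r) -> p) -> q): 0.55 > 0.3, so result = 0.3
((((((((r -> r) -> q) -> p) -> ~p) -> r) -> p) -> q) -> q): 0.3 ≤ 0.3, so result = 1
(((((((((r -> r) -> q) -> p) -> ~p) -> r) -> p) -> q) -> q) -> r): 1 > 0.69, so result = 0.69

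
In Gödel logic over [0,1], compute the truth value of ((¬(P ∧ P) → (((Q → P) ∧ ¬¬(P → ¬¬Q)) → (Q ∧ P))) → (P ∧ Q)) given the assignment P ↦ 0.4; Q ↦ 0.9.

(P ∧ P) = min(0.4, 0.4) = 0.4
¬(P ∧ P): Gödel ¬ of 0.4 = 0 (operand ≠ 0)
(Q → P): 0.9 > 0.4, so result = 0.4
¬Q: Gödel ¬ of 0.9 = 0 (operand ≠ 0)
¬¬Q: Gödel ¬ of 0 = 1 (operand is 0)
(P → ¬¬Q): 0.4 ≤ 1, so result = 1
¬(P → ¬¬Q): Gödel ¬ of 1 = 0 (operand ≠ 0)
¬¬(P → ¬¬Q): Gödel ¬ of 0 = 1 (operand is 0)
((Q → P) ∧ ¬¬(P → ¬¬Q)) = min(0.4, 1) = 0.4
(Q ∧ P) = min(0.9, 0.4) = 0.4
(((Q → P) ∧ ¬¬(P → ¬¬Q)) → (Q ∧ P)): 0.4 ≤ 0.4, so result = 1
(¬(P ∧ P) → (((Q → P) ∧ ¬¬(P → ¬¬Q)) → (Q ∧ P))): 0 ≤ 1, so result = 1
(P ∧ Q) = min(0.4, 0.9) = 0.4
((¬(P ∧ P) → (((Q → P) ∧ ¬¬(P → ¬¬Q)) → (Q ∧ P))) → (P ∧ Q)): 1 > 0.4, so result = 0.4

0.40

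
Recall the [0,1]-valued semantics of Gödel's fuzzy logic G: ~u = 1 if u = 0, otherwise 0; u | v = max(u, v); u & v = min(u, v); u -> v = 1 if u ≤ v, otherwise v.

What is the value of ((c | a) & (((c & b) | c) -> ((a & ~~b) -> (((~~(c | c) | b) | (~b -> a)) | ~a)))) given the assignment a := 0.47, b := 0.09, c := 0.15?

(c | a) = max(0.15, 0.47) = 0.47
(c & b) = min(0.15, 0.09) = 0.09
((c & b) | c) = max(0.09, 0.15) = 0.15
~b: Gödel ¬ of 0.09 = 0 (operand ≠ 0)
~~b: Gödel ¬ of 0 = 1 (operand is 0)
(a & ~~b) = min(0.47, 1) = 0.47
(c | c) = max(0.15, 0.15) = 0.15
~(c | c): Gödel ¬ of 0.15 = 0 (operand ≠ 0)
~~(c | c): Gödel ¬ of 0 = 1 (operand is 0)
(~~(c | c) | b) = max(1, 0.09) = 1
~b: Gödel ¬ of 0.09 = 0 (operand ≠ 0)
(~b -> a): 0 ≤ 0.47, so result = 1
((~~(c | c) | b) | (~b -> a)) = max(1, 1) = 1
~a: Gödel ¬ of 0.47 = 0 (operand ≠ 0)
(((~~(c | c) | b) | (~b -> a)) | ~a) = max(1, 0) = 1
((a & ~~b) -> (((~~(c | c) | b) | (~b -> a)) | ~a)): 0.47 ≤ 1, so result = 1
(((c & b) | c) -> ((a & ~~b) -> (((~~(c | c) | b) | (~b -> a)) | ~a))): 0.15 ≤ 1, so result = 1
((c | a) & (((c & b) | c) -> ((a & ~~b) -> (((~~(c | c) | b) | (~b -> a)) | ~a)))) = min(0.47, 1) = 0.47

0.47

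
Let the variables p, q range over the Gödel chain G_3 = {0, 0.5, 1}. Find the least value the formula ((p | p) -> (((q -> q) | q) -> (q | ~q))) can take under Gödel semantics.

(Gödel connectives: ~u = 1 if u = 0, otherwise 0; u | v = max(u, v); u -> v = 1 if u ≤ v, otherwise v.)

0.50

The minimum is attained at p = 1, q = 0.5:
  (p | p) = max(1, 1) = 1
  (q -> q): 0.5 ≤ 0.5, so result = 1
  ((q -> q) | q) = max(1, 0.5) = 1
  ~q: Gödel ¬ of 0.5 = 0 (operand ≠ 0)
  (q | ~q) = max(0.5, 0) = 0.5
  (((q -> q) | q) -> (q | ~q)): 1 > 0.5, so result = 0.5
  ((p | p) -> (((q -> q) | q) -> (q | ~q))): 1 > 0.5, so result = 0.5
Checking all 9 assignments confirms none give a value below 0.50.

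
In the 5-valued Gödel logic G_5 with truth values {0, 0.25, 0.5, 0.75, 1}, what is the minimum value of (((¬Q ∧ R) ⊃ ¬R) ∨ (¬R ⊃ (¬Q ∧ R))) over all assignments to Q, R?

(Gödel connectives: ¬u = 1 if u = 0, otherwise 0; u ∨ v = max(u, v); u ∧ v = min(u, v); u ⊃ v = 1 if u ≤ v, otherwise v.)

1.00

Every assignment gives 1. For instance at Q = 0, R = 0:
  ¬Q: Gödel ¬ of 0 = 1 (operand is 0)
  (¬Q ∧ R) = min(1, 0) = 0
  ¬R: Gödel ¬ of 0 = 1 (operand is 0)
  ((¬Q ∧ R) ⊃ ¬R): 0 ≤ 1, so result = 1
  ¬R: Gödel ¬ of 0 = 1 (operand is 0)
  ¬Q: Gödel ¬ of 0 = 1 (operand is 0)
  (¬Q ∧ R) = min(1, 0) = 0
  (¬R ⊃ (¬Q ∧ R)): 1 > 0, so result = 0
  (((¬Q ∧ R) ⊃ ¬R) ∨ (¬R ⊃ (¬Q ∧ R))) = max(1, 0) = 1
All 25 assignments give value 1 — the formula is a G_5-tautology.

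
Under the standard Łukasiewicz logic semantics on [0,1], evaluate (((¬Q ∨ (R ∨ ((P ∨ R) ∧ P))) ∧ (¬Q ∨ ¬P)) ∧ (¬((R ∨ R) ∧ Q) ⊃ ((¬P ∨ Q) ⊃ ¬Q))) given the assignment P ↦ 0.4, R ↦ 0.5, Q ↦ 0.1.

0.90

¬Q: Łukasiewicz ¬ gives 1 − 0.1 = 0.9
(P ∨ R) = max(0.4, 0.5) = 0.5
((P ∨ R) ∧ P) = min(0.5, 0.4) = 0.4
(R ∨ ((P ∨ R) ∧ P)) = max(0.5, 0.4) = 0.5
(¬Q ∨ (R ∨ ((P ∨ R) ∧ P))) = max(0.9, 0.5) = 0.9
¬Q: Łukasiewicz ¬ gives 1 − 0.1 = 0.9
¬P: Łukasiewicz ¬ gives 1 − 0.4 = 0.6
(¬Q ∨ ¬P) = max(0.9, 0.6) = 0.9
((¬Q ∨ (R ∨ ((P ∨ R) ∧ P))) ∧ (¬Q ∨ ¬P)) = min(0.9, 0.9) = 0.9
(R ∨ R) = max(0.5, 0.5) = 0.5
((R ∨ R) ∧ Q) = min(0.5, 0.1) = 0.1
¬((R ∨ R) ∧ Q): Łukasiewicz ¬ gives 1 − 0.1 = 0.9
¬P: Łukasiewicz ¬ gives 1 − 0.4 = 0.6
(¬P ∨ Q) = max(0.6, 0.1) = 0.6
¬Q: Łukasiewicz ¬ gives 1 − 0.1 = 0.9
((¬P ∨ Q) ⊃ ¬Q): min(1, 1 − 0.6 + 0.9) = 1
(¬((R ∨ R) ∧ Q) ⊃ ((¬P ∨ Q) ⊃ ¬Q)): min(1, 1 − 0.9 + 1) = 1
(((¬Q ∨ (R ∨ ((P ∨ R) ∧ P))) ∧ (¬Q ∨ ¬P)) ∧ (¬((R ∨ R) ∧ Q) ⊃ ((¬P ∨ Q) ⊃ ¬Q))) = min(0.9, 1) = 0.9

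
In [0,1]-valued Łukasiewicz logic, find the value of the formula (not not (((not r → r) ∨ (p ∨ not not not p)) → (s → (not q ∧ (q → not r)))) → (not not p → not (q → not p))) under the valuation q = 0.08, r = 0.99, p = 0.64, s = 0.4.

0.36

not r: Łukasiewicz ¬ gives 1 − 0.99 = 0.01
(not r → r): min(1, 1 − 0.01 + 0.99) = 1
not p: Łukasiewicz ¬ gives 1 − 0.64 = 0.36
not not p: Łukasiewicz ¬ gives 1 − 0.36 = 0.64
not not not p: Łukasiewicz ¬ gives 1 − 0.64 = 0.36
(p ∨ not not not p) = max(0.64, 0.36) = 0.64
((not r → r) ∨ (p ∨ not not not p)) = max(1, 0.64) = 1
not q: Łukasiewicz ¬ gives 1 − 0.08 = 0.92
not r: Łukasiewicz ¬ gives 1 − 0.99 = 0.01
(q → not r): min(1, 1 − 0.08 + 0.01) = 0.93
(not q ∧ (q → not r)) = min(0.92, 0.93) = 0.92
(s → (not q ∧ (q → not r))): min(1, 1 − 0.4 + 0.92) = 1
(((not r → r) ∨ (p ∨ not not not p)) → (s → (not q ∧ (q → not r)))): min(1, 1 − 1 + 1) = 1
not (((not r → r) ∨ (p ∨ not not not p)) → (s → (not q ∧ (q → not r)))): Łukasiewicz ¬ gives 1 − 1 = 0
not not (((not r → r) ∨ (p ∨ not not not p)) → (s → (not q ∧ (q → not r)))): Łukasiewicz ¬ gives 1 − 0 = 1
not p: Łukasiewicz ¬ gives 1 − 0.64 = 0.36
not not p: Łukasiewicz ¬ gives 1 − 0.36 = 0.64
not p: Łukasiewicz ¬ gives 1 − 0.64 = 0.36
(q → not p): min(1, 1 − 0.08 + 0.36) = 1
not (q → not p): Łukasiewicz ¬ gives 1 − 1 = 0
(not not p → not (q → not p)): min(1, 1 − 0.64 + 0) = 0.36
(not not (((not r → r) ∨ (p ∨ not not not p)) → (s → (not q ∧ (q → not r)))) → (not not p → not (q → not p))): min(1, 1 − 1 + 0.36) = 0.36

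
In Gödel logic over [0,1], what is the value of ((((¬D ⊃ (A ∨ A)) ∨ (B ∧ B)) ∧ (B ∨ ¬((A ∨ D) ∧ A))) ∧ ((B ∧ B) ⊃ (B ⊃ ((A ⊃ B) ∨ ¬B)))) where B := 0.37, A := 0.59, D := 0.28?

0.37

¬D: Gödel ¬ of 0.28 = 0 (operand ≠ 0)
(A ∨ A) = max(0.59, 0.59) = 0.59
(¬D ⊃ (A ∨ A)): 0 ≤ 0.59, so result = 1
(B ∧ B) = min(0.37, 0.37) = 0.37
((¬D ⊃ (A ∨ A)) ∨ (B ∧ B)) = max(1, 0.37) = 1
(A ∨ D) = max(0.59, 0.28) = 0.59
((A ∨ D) ∧ A) = min(0.59, 0.59) = 0.59
¬((A ∨ D) ∧ A): Gödel ¬ of 0.59 = 0 (operand ≠ 0)
(B ∨ ¬((A ∨ D) ∧ A)) = max(0.37, 0) = 0.37
(((¬D ⊃ (A ∨ A)) ∨ (B ∧ B)) ∧ (B ∨ ¬((A ∨ D) ∧ A))) = min(1, 0.37) = 0.37
(B ∧ B) = min(0.37, 0.37) = 0.37
(A ⊃ B): 0.59 > 0.37, so result = 0.37
¬B: Gödel ¬ of 0.37 = 0 (operand ≠ 0)
((A ⊃ B) ∨ ¬B) = max(0.37, 0) = 0.37
(B ⊃ ((A ⊃ B) ∨ ¬B)): 0.37 ≤ 0.37, so result = 1
((B ∧ B) ⊃ (B ⊃ ((A ⊃ B) ∨ ¬B))): 0.37 ≤ 1, so result = 1
((((¬D ⊃ (A ∨ A)) ∨ (B ∧ B)) ∧ (B ∨ ¬((A ∨ D) ∧ A))) ∧ ((B ∧ B) ⊃ (B ⊃ ((A ⊃ B) ∨ ¬B)))) = min(0.37, 1) = 0.37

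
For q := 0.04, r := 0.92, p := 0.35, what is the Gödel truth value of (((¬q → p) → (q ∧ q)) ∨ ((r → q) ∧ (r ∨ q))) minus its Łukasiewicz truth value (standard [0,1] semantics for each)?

Gödel evaluation:
  ¬q: Gödel ¬ of 0.04 = 0 (operand ≠ 0)
  (¬q → p): 0 ≤ 0.35, so result = 1
  (q ∧ q) = min(0.04, 0.04) = 0.04
  ((¬q → p) → (q ∧ q)): 1 > 0.04, so result = 0.04
  (r → q): 0.92 > 0.04, so result = 0.04
  (r ∨ q) = max(0.92, 0.04) = 0.92
  ((r → q) ∧ (r ∨ q)) = min(0.04, 0.92) = 0.04
  (((¬q → p) → (q ∧ q)) ∨ ((r → q) ∧ (r ∨ q))) = max(0.04, 0.04) = 0.04
  Gödel value = 0.04
Łukasiewicz evaluation:
  ¬q: Łukasiewicz ¬ gives 1 − 0.04 = 0.96
  (¬q → p): min(1, 1 − 0.96 + 0.35) = 0.39
  (q ∧ q) = min(0.04, 0.04) = 0.04
  ((¬q → p) → (q ∧ q)): min(1, 1 − 0.39 + 0.04) = 0.65
  (r → q): min(1, 1 − 0.92 + 0.04) = 0.12
  (r ∨ q) = max(0.92, 0.04) = 0.92
  ((r → q) ∧ (r ∨ q)) = min(0.12, 0.92) = 0.12
  (((¬q → p) → (q ∧ q)) ∨ ((r → q) ∧ (r ∨ q))) = max(0.65, 0.12) = 0.65
  Łukasiewicz value = 0.65
Difference: 0.04 − 0.65 = -0.61

-0.61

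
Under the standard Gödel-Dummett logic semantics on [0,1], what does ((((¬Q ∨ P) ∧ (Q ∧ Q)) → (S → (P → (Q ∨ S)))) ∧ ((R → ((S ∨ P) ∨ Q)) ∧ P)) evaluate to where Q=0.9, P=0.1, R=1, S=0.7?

¬Q: Gödel ¬ of 0.9 = 0 (operand ≠ 0)
(¬Q ∨ P) = max(0, 0.1) = 0.1
(Q ∧ Q) = min(0.9, 0.9) = 0.9
((¬Q ∨ P) ∧ (Q ∧ Q)) = min(0.1, 0.9) = 0.1
(Q ∨ S) = max(0.9, 0.7) = 0.9
(P → (Q ∨ S)): 0.1 ≤ 0.9, so result = 1
(S → (P → (Q ∨ S))): 0.7 ≤ 1, so result = 1
(((¬Q ∨ P) ∧ (Q ∧ Q)) → (S → (P → (Q ∨ S)))): 0.1 ≤ 1, so result = 1
(S ∨ P) = max(0.7, 0.1) = 0.7
((S ∨ P) ∨ Q) = max(0.7, 0.9) = 0.9
(R → ((S ∨ P) ∨ Q)): 1 > 0.9, so result = 0.9
((R → ((S ∨ P) ∨ Q)) ∧ P) = min(0.9, 0.1) = 0.1
((((¬Q ∨ P) ∧ (Q ∧ Q)) → (S → (P → (Q ∨ S)))) ∧ ((R → ((S ∨ P) ∨ Q)) ∧ P)) = min(1, 0.1) = 0.1

0.10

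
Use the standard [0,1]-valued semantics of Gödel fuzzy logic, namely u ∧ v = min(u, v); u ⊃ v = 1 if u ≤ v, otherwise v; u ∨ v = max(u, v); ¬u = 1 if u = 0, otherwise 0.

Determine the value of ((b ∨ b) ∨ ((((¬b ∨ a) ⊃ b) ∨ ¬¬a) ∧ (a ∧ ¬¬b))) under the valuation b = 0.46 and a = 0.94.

0.94

(b ∨ b) = max(0.46, 0.46) = 0.46
¬b: Gödel ¬ of 0.46 = 0 (operand ≠ 0)
(¬b ∨ a) = max(0, 0.94) = 0.94
((¬b ∨ a) ⊃ b): 0.94 > 0.46, so result = 0.46
¬a: Gödel ¬ of 0.94 = 0 (operand ≠ 0)
¬¬a: Gödel ¬ of 0 = 1 (operand is 0)
(((¬b ∨ a) ⊃ b) ∨ ¬¬a) = max(0.46, 1) = 1
¬b: Gödel ¬ of 0.46 = 0 (operand ≠ 0)
¬¬b: Gödel ¬ of 0 = 1 (operand is 0)
(a ∧ ¬¬b) = min(0.94, 1) = 0.94
((((¬b ∨ a) ⊃ b) ∨ ¬¬a) ∧ (a ∧ ¬¬b)) = min(1, 0.94) = 0.94
((b ∨ b) ∨ ((((¬b ∨ a) ⊃ b) ∨ ¬¬a) ∧ (a ∧ ¬¬b))) = max(0.46, 0.94) = 0.94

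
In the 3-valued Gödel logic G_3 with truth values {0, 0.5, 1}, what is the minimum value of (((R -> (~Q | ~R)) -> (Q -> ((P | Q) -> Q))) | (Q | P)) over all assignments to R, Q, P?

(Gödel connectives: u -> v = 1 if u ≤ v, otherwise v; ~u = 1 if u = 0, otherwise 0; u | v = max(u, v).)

Every assignment gives 1. For instance at R = 0, Q = 0, P = 0:
  ~Q: Gödel ¬ of 0 = 1 (operand is 0)
  ~R: Gödel ¬ of 0 = 1 (operand is 0)
  (~Q | ~R) = max(1, 1) = 1
  (R -> (~Q | ~R)): 0 ≤ 1, so result = 1
  (P | Q) = max(0, 0) = 0
  ((P | Q) -> Q): 0 ≤ 0, so result = 1
  (Q -> ((P | Q) -> Q)): 0 ≤ 1, so result = 1
  ((R -> (~Q | ~R)) -> (Q -> ((P | Q) -> Q))): 1 ≤ 1, so result = 1
  (Q | P) = max(0, 0) = 0
  (((R -> (~Q | ~R)) -> (Q -> ((P | Q) -> Q))) | (Q | P)) = max(1, 0) = 1
All 27 assignments give value 1 — the formula is a G_3-tautology.

1.00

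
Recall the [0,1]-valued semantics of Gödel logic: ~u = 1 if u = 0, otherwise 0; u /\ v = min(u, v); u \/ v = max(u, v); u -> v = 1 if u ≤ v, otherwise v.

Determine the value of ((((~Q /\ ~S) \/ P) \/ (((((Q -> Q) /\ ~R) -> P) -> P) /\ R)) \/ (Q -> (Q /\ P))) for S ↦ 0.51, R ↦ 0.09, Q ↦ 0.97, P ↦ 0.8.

0.80

~Q: Gödel ¬ of 0.97 = 0 (operand ≠ 0)
~S: Gödel ¬ of 0.51 = 0 (operand ≠ 0)
(~Q /\ ~S) = min(0, 0) = 0
((~Q /\ ~S) \/ P) = max(0, 0.8) = 0.8
(Q -> Q): 0.97 ≤ 0.97, so result = 1
~R: Gödel ¬ of 0.09 = 0 (operand ≠ 0)
((Q -> Q) /\ ~R) = min(1, 0) = 0
(((Q -> Q) /\ ~R) -> P): 0 ≤ 0.8, so result = 1
((((Q -> Q) /\ ~R) -> P) -> P): 1 > 0.8, so result = 0.8
(((((Q -> Q) /\ ~R) -> P) -> P) /\ R) = min(0.8, 0.09) = 0.09
(((~Q /\ ~S) \/ P) \/ (((((Q -> Q) /\ ~R) -> P) -> P) /\ R)) = max(0.8, 0.09) = 0.8
(Q /\ P) = min(0.97, 0.8) = 0.8
(Q -> (Q /\ P)): 0.97 > 0.8, so result = 0.8
((((~Q /\ ~S) \/ P) \/ (((((Q -> Q) /\ ~R) -> P) -> P) /\ R)) \/ (Q -> (Q /\ P))) = max(0.8, 0.8) = 0.8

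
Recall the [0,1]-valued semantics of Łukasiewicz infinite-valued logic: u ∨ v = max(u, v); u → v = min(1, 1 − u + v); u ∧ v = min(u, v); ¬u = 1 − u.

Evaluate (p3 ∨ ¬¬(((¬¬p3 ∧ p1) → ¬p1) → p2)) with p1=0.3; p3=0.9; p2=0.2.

0.90

¬p3: Łukasiewicz ¬ gives 1 − 0.9 = 0.1
¬¬p3: Łukasiewicz ¬ gives 1 − 0.1 = 0.9
(¬¬p3 ∧ p1) = min(0.9, 0.3) = 0.3
¬p1: Łukasiewicz ¬ gives 1 − 0.3 = 0.7
((¬¬p3 ∧ p1) → ¬p1): min(1, 1 − 0.3 + 0.7) = 1
(((¬¬p3 ∧ p1) → ¬p1) → p2): min(1, 1 − 1 + 0.2) = 0.2
¬(((¬¬p3 ∧ p1) → ¬p1) → p2): Łukasiewicz ¬ gives 1 − 0.2 = 0.8
¬¬(((¬¬p3 ∧ p1) → ¬p1) → p2): Łukasiewicz ¬ gives 1 − 0.8 = 0.2
(p3 ∨ ¬¬(((¬¬p3 ∧ p1) → ¬p1) → p2)) = max(0.9, 0.2) = 0.9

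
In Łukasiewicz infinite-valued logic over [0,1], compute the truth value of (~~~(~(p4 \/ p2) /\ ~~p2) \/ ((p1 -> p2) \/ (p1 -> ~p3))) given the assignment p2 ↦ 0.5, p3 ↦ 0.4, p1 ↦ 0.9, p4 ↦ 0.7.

(p4 \/ p2) = max(0.7, 0.5) = 0.7
~(p4 \/ p2): Łukasiewicz ¬ gives 1 − 0.7 = 0.3
~p2: Łukasiewicz ¬ gives 1 − 0.5 = 0.5
~~p2: Łukasiewicz ¬ gives 1 − 0.5 = 0.5
(~(p4 \/ p2) /\ ~~p2) = min(0.3, 0.5) = 0.3
~(~(p4 \/ p2) /\ ~~p2): Łukasiewicz ¬ gives 1 − 0.3 = 0.7
~~(~(p4 \/ p2) /\ ~~p2): Łukasiewicz ¬ gives 1 − 0.7 = 0.3
~~~(~(p4 \/ p2) /\ ~~p2): Łukasiewicz ¬ gives 1 − 0.3 = 0.7
(p1 -> p2): min(1, 1 − 0.9 + 0.5) = 0.6
~p3: Łukasiewicz ¬ gives 1 − 0.4 = 0.6
(p1 -> ~p3): min(1, 1 − 0.9 + 0.6) = 0.7
((p1 -> p2) \/ (p1 -> ~p3)) = max(0.6, 0.7) = 0.7
(~~~(~(p4 \/ p2) /\ ~~p2) \/ ((p1 -> p2) \/ (p1 -> ~p3))) = max(0.7, 0.7) = 0.7

0.70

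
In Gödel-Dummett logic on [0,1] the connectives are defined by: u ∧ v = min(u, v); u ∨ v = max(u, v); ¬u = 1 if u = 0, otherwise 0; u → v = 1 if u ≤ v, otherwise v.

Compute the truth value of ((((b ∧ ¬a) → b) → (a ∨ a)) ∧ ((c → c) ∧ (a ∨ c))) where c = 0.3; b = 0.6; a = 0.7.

¬a: Gödel ¬ of 0.7 = 0 (operand ≠ 0)
(b ∧ ¬a) = min(0.6, 0) = 0
((b ∧ ¬a) → b): 0 ≤ 0.6, so result = 1
(a ∨ a) = max(0.7, 0.7) = 0.7
(((b ∧ ¬a) → b) → (a ∨ a)): 1 > 0.7, so result = 0.7
(c → c): 0.3 ≤ 0.3, so result = 1
(a ∨ c) = max(0.7, 0.3) = 0.7
((c → c) ∧ (a ∨ c)) = min(1, 0.7) = 0.7
((((b ∧ ¬a) → b) → (a ∨ a)) ∧ ((c → c) ∧ (a ∨ c))) = min(0.7, 0.7) = 0.7

0.70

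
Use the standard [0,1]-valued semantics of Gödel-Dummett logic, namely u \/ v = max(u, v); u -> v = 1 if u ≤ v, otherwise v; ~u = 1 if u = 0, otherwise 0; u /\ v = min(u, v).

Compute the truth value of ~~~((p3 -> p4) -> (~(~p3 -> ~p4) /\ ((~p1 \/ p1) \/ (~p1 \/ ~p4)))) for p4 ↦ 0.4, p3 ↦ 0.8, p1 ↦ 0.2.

1.00

(p3 -> p4): 0.8 > 0.4, so result = 0.4
~p3: Gödel ¬ of 0.8 = 0 (operand ≠ 0)
~p4: Gödel ¬ of 0.4 = 0 (operand ≠ 0)
(~p3 -> ~p4): 0 ≤ 0, so result = 1
~(~p3 -> ~p4): Gödel ¬ of 1 = 0 (operand ≠ 0)
~p1: Gödel ¬ of 0.2 = 0 (operand ≠ 0)
(~p1 \/ p1) = max(0, 0.2) = 0.2
~p1: Gödel ¬ of 0.2 = 0 (operand ≠ 0)
~p4: Gödel ¬ of 0.4 = 0 (operand ≠ 0)
(~p1 \/ ~p4) = max(0, 0) = 0
((~p1 \/ p1) \/ (~p1 \/ ~p4)) = max(0.2, 0) = 0.2
(~(~p3 -> ~p4) /\ ((~p1 \/ p1) \/ (~p1 \/ ~p4))) = min(0, 0.2) = 0
((p3 -> p4) -> (~(~p3 -> ~p4) /\ ((~p1 \/ p1) \/ (~p1 \/ ~p4)))): 0.4 > 0, so result = 0
~((p3 -> p4) -> (~(~p3 -> ~p4) /\ ((~p1 \/ p1) \/ (~p1 \/ ~p4)))): Gödel ¬ of 0 = 1 (operand is 0)
~~((p3 -> p4) -> (~(~p3 -> ~p4) /\ ((~p1 \/ p1) \/ (~p1 \/ ~p4)))): Gödel ¬ of 1 = 0 (operand ≠ 0)
~~~((p3 -> p4) -> (~(~p3 -> ~p4) /\ ((~p1 \/ p1) \/ (~p1 \/ ~p4)))): Gödel ¬ of 0 = 1 (operand is 0)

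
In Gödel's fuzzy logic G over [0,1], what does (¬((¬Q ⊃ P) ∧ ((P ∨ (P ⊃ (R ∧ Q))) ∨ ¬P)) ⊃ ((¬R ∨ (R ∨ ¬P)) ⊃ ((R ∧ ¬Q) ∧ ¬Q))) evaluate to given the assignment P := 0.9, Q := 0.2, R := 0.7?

1.00

¬Q: Gödel ¬ of 0.2 = 0 (operand ≠ 0)
(¬Q ⊃ P): 0 ≤ 0.9, so result = 1
(R ∧ Q) = min(0.7, 0.2) = 0.2
(P ⊃ (R ∧ Q)): 0.9 > 0.2, so result = 0.2
(P ∨ (P ⊃ (R ∧ Q))) = max(0.9, 0.2) = 0.9
¬P: Gödel ¬ of 0.9 = 0 (operand ≠ 0)
((P ∨ (P ⊃ (R ∧ Q))) ∨ ¬P) = max(0.9, 0) = 0.9
((¬Q ⊃ P) ∧ ((P ∨ (P ⊃ (R ∧ Q))) ∨ ¬P)) = min(1, 0.9) = 0.9
¬((¬Q ⊃ P) ∧ ((P ∨ (P ⊃ (R ∧ Q))) ∨ ¬P)): Gödel ¬ of 0.9 = 0 (operand ≠ 0)
¬R: Gödel ¬ of 0.7 = 0 (operand ≠ 0)
¬P: Gödel ¬ of 0.9 = 0 (operand ≠ 0)
(R ∨ ¬P) = max(0.7, 0) = 0.7
(¬R ∨ (R ∨ ¬P)) = max(0, 0.7) = 0.7
¬Q: Gödel ¬ of 0.2 = 0 (operand ≠ 0)
(R ∧ ¬Q) = min(0.7, 0) = 0
¬Q: Gödel ¬ of 0.2 = 0 (operand ≠ 0)
((R ∧ ¬Q) ∧ ¬Q) = min(0, 0) = 0
((¬R ∨ (R ∨ ¬P)) ⊃ ((R ∧ ¬Q) ∧ ¬Q)): 0.7 > 0, so result = 0
(¬((¬Q ⊃ P) ∧ ((P ∨ (P ⊃ (R ∧ Q))) ∨ ¬P)) ⊃ ((¬R ∨ (R ∨ ¬P)) ⊃ ((R ∧ ¬Q) ∧ ¬Q))): 0 ≤ 0, so result = 1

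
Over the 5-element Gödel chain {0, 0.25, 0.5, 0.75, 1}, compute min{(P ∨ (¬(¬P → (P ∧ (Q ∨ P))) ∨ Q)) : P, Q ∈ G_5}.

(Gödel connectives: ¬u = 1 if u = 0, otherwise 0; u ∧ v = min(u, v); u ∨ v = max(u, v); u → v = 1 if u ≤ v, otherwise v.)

The minimum is attained at P = 0.25, Q = 0:
  ¬P: Gödel ¬ of 0.25 = 0 (operand ≠ 0)
  (Q ∨ P) = max(0, 0.25) = 0.25
  (P ∧ (Q ∨ P)) = min(0.25, 0.25) = 0.25
  (¬P → (P ∧ (Q ∨ P))): 0 ≤ 0.25, so result = 1
  ¬(¬P → (P ∧ (Q ∨ P))): Gödel ¬ of 1 = 0 (operand ≠ 0)
  (¬(¬P → (P ∧ (Q ∨ P))) ∨ Q) = max(0, 0) = 0
  (P ∨ (¬(¬P → (P ∧ (Q ∨ P))) ∨ Q)) = max(0.25, 0) = 0.25
Checking all 25 assignments confirms none give a value below 0.25.

0.25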